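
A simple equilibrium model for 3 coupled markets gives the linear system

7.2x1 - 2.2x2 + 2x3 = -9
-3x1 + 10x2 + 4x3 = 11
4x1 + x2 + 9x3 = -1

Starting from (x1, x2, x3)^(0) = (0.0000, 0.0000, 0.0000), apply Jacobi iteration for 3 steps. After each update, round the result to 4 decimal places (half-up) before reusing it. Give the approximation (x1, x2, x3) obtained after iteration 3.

Iteration 1:
  x1 = (-9 - (-2.2)·0.0000 - (2)·0.0000) / (7.2) = -1.2500
  x2 = (11 - (-3)·0.0000 - (4)·0.0000) / (10) = 1.1000
  x3 = (-1 - (4)·0.0000 - (1)·0.0000) / (9) = -0.1111
Iteration 2:
  x1 = (-9 - (-2.2)·1.1000 - (2)·-0.1111) / (7.2) = -0.8830
  x2 = (11 - (-3)·-1.2500 - (4)·-0.1111) / (10) = 0.7694
  x3 = (-1 - (4)·-1.2500 - (1)·1.1000) / (9) = 0.3222
Iteration 3:
  x1 = (-9 - (-2.2)·0.7694 - (2)·0.3222) / (7.2) = -1.1044
  x2 = (11 - (-3)·-0.8830 - (4)·0.3222) / (10) = 0.7062
  x3 = (-1 - (4)·-0.8830 - (1)·0.7694) / (9) = 0.1958

(-1.1044, 0.7062, 0.1958)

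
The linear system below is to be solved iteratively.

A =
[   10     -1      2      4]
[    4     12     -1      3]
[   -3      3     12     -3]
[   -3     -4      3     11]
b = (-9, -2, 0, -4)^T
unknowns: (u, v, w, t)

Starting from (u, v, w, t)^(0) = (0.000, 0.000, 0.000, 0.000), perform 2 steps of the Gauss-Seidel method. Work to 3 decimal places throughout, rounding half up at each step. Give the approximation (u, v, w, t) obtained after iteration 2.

Iteration 1:
  u = (-9 - (-1)·0.000 - (2)·0.000 - (4)·0.000) / (10) = -0.900
  v = (-2 - (4)·-0.900 - (-1)·0.000 - (3)·0.000) / (12) = 0.133
  w = (0 - (-3)·-0.900 - (3)·0.133 - (-3)·0.000) / (12) = -0.258
  t = (-4 - (-3)·-0.900 - (-4)·0.133 - (3)·-0.258) / (11) = -0.490
Iteration 2:
  u = (-9 - (-1)·0.133 - (2)·-0.258 - (4)·-0.490) / (10) = -0.639
  v = (-2 - (4)·-0.639 - (-1)·-0.258 - (3)·-0.490) / (12) = 0.147
  w = (0 - (-3)·-0.639 - (3)·0.147 - (-3)·-0.490) / (12) = -0.319
  t = (-4 - (-3)·-0.639 - (-4)·0.147 - (3)·-0.319) / (11) = -0.397

(-0.639, 0.147, -0.319, -0.397)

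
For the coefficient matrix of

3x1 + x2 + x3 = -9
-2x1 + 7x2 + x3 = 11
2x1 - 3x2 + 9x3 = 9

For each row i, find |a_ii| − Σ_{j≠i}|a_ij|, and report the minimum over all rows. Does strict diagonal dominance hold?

row 1: |3| − (1+1) = 1
row 2: |7| − (2+1) = 4
row 3: |9| − (2+3) = 4
minimum over rows = 1 → strictly diagonally dominant (convergence guaranteed)

1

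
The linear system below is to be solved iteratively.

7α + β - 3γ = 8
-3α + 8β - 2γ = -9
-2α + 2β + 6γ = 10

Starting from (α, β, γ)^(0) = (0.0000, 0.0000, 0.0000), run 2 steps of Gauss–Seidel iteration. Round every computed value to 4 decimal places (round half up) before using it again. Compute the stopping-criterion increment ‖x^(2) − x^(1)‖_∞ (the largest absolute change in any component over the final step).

1.0765

Iteration 1:
  α = (8 - (1)·0.0000 - (-3)·0.0000) / (7) = 1.1429
  β = (-9 - (-3)·1.1429 - (-2)·0.0000) / (8) = -0.6964
  γ = (10 - (-2)·1.1429 - (2)·-0.6964) / (6) = 2.2798
Iteration 2:
  α = (8 - (1)·-0.6964 - (-3)·2.2798) / (7) = 2.2194
  β = (-9 - (-3)·2.2194 - (-2)·2.2798) / (8) = 0.2772
  γ = (10 - (-2)·2.2194 - (2)·0.2772) / (6) = 2.3141
Change: (1.0765, 0.9736, 0.0343) → max |·| = 1.0765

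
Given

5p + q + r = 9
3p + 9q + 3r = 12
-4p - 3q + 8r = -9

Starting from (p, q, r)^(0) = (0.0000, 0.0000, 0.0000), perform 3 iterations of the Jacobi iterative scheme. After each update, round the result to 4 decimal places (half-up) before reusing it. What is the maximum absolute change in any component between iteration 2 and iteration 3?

0.4527

Iteration 1:
  p = (9 - (1)·0.0000 - (1)·0.0000) / (5) = 1.8000
  q = (12 - (3)·0.0000 - (3)·0.0000) / (9) = 1.3333
  r = (-9 - (-4)·0.0000 - (-3)·0.0000) / (8) = -1.1250
Iteration 2:
  p = (9 - (1)·1.3333 - (1)·-1.1250) / (5) = 1.7583
  q = (12 - (3)·1.8000 - (3)·-1.1250) / (9) = 1.1083
  r = (-9 - (-4)·1.8000 - (-3)·1.3333) / (8) = 0.2750
Iteration 3:
  p = (9 - (1)·1.1083 - (1)·0.2750) / (5) = 1.5233
  q = (12 - (3)·1.7583 - (3)·0.2750) / (9) = 0.6556
  r = (-9 - (-4)·1.7583 - (-3)·1.1083) / (8) = 0.1698
Change: (-0.2350, -0.4527, -0.1052) → max |·| = 0.4527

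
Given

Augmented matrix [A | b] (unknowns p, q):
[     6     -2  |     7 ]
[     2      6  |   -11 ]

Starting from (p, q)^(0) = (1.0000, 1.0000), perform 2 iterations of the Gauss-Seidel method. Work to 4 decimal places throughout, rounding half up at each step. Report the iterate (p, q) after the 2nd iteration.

(0.3889, -1.9630)

Iteration 1:
  p = (7 - (-2)·1.0000) / (6) = 1.5000
  q = (-11 - (2)·1.5000) / (6) = -2.3333
Iteration 2:
  p = (7 - (-2)·-2.3333) / (6) = 0.3889
  q = (-11 - (2)·0.3889) / (6) = -1.9630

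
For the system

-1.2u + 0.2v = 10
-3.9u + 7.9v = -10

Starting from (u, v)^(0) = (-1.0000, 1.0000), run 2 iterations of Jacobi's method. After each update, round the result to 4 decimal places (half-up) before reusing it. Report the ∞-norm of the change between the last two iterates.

3.5380

Iteration 1:
  u = (10 - (0.2)·1.0000) / (-1.2) = -8.1667
  v = (-10 - (-3.9)·-1.0000) / (7.9) = -1.7595
Iteration 2:
  u = (10 - (0.2)·-1.7595) / (-1.2) = -8.6266
  v = (-10 - (-3.9)·-8.1667) / (7.9) = -5.2975
Change: (-0.4599, -3.5380) → max |·| = 3.5380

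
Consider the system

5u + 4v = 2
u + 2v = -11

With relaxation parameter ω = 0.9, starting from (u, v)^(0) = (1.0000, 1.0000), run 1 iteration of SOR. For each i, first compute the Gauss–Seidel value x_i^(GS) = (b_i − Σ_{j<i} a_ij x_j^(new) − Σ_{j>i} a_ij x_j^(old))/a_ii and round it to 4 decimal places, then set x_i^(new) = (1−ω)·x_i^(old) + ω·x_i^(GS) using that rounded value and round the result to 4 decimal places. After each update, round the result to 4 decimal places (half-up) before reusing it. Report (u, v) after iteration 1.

(-0.2600, -4.7330)

Iteration 1:
  u: GS value = (2 - (4)·1.0000) / (5) = -0.4000;  u ← (1−ω)·1.0000 + ω·-0.4000 = -0.2600
  v: GS value = (-11 - (1)·-0.2600) / (2) = -5.3700;  v ← (1−ω)·1.0000 + ω·-5.3700 = -4.7330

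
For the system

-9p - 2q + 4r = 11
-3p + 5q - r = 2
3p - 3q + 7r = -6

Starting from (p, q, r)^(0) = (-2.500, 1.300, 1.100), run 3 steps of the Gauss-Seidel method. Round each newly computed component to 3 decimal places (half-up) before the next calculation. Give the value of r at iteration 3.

Iteration 1:
  p = (11 - (-2)·1.300 - (4)·1.100) / (-9) = -1.022
  q = (2 - (-3)·-1.022 - (-1)·1.100) / (5) = 0.007
  r = (-6 - (3)·-1.022 - (-3)·0.007) / (7) = -0.416
Iteration 2:
  p = (11 - (-2)·0.007 - (4)·-0.416) / (-9) = -1.409
  q = (2 - (-3)·-1.409 - (-1)·-0.416) / (5) = -0.529
  r = (-6 - (3)·-1.409 - (-3)·-0.529) / (7) = -0.480
Iteration 3:
  p = (11 - (-2)·-0.529 - (4)·-0.480) / (-9) = -1.318
  q = (2 - (-3)·-1.318 - (-1)·-0.480) / (5) = -0.487
  r = (-6 - (3)·-1.318 - (-3)·-0.487) / (7) = -0.501

-0.501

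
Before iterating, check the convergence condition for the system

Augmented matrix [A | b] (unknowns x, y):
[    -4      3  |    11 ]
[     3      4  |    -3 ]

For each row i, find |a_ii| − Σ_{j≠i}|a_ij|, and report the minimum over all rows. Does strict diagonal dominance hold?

1

row 1: |-4| − (3) = 1
row 2: |4| − (3) = 1
minimum over rows = 1 → strictly diagonally dominant (convergence guaranteed)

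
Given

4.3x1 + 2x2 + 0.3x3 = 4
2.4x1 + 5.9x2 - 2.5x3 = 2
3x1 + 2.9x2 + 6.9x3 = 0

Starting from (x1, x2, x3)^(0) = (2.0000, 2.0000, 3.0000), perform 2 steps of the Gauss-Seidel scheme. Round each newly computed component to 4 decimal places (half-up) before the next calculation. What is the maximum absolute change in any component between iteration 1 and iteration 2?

Iteration 1:
  x1 = (4 - (2)·2.0000 - (0.3)·3.0000) / (4.3) = -0.2093
  x2 = (2 - (2.4)·-0.2093 - (-2.5)·3.0000) / (5.9) = 1.6953
  x3 = (0 - (3)·-0.2093 - (2.9)·1.6953) / (6.9) = -0.6215
Iteration 2:
  x1 = (4 - (2)·1.6953 - (0.3)·-0.6215) / (4.3) = 0.1851
  x2 = (2 - (2.4)·0.1851 - (-2.5)·-0.6215) / (5.9) = 0.0003
  x3 = (0 - (3)·0.1851 - (2.9)·0.0003) / (6.9) = -0.0806
Change: (0.3944, -1.6950, 0.5409) → max |·| = 1.6950

1.6950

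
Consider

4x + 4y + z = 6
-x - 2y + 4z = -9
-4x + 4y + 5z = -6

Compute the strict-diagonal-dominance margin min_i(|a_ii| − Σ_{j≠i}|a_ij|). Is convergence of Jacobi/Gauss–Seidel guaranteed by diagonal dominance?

row 1: |4| − (4+1) = -1
row 2: |-2| − (1+4) = -3
row 3: |5| − (4+4) = -3
minimum over rows = -3 → not strictly diagonally dominant

-3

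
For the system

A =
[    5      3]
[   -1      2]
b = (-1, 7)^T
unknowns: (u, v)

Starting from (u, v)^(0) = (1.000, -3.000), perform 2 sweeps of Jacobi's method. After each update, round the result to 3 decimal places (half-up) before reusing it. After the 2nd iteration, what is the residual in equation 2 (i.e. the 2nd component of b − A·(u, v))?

-4.200

Iteration 1:
  u = (-1 - (3)·-3.000) / (5) = 1.600
  v = (7 - (-1)·1.000) / (2) = 4.000
Iteration 2:
  u = (-1 - (3)·4.000) / (5) = -2.600
  v = (7 - (-1)·1.600) / (2) = 4.300
Residual b − A·x = (-0.900, -4.200)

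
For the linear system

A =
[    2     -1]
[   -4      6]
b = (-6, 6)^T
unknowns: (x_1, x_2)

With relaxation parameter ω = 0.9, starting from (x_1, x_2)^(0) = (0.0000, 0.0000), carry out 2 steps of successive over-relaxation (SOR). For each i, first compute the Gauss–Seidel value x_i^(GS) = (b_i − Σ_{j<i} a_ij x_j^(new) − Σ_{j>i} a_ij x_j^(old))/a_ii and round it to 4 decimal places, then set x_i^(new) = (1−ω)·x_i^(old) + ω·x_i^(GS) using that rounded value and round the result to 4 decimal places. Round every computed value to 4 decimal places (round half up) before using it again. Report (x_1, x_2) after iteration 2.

(-3.2940, -1.1484)

Iteration 1:
  x_1: GS value = (-6 - (-1)·0.0000) / (2) = -3.0000;  x_1 ← (1−ω)·0.0000 + ω·-3.0000 = -2.7000
  x_2: GS value = (6 - (-4)·-2.7000) / (6) = -0.8000;  x_2 ← (1−ω)·0.0000 + ω·-0.8000 = -0.7200
Iteration 2:
  x_1: GS value = (-6 - (-1)·-0.7200) / (2) = -3.3600;  x_1 ← (1−ω)·-2.7000 + ω·-3.3600 = -3.2940
  x_2: GS value = (6 - (-4)·-3.2940) / (6) = -1.1960;  x_2 ← (1−ω)·-0.7200 + ω·-1.1960 = -1.1484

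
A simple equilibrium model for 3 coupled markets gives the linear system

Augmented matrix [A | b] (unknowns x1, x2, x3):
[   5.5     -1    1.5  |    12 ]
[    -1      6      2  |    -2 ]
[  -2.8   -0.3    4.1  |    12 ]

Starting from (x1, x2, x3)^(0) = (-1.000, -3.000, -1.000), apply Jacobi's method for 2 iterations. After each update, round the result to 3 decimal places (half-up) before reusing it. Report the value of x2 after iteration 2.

-0.690

Iteration 1:
  x1 = (12 - (-1)·-3.000 - (1.5)·-1.000) / (5.5) = 1.909
  x2 = (-2 - (-1)·-1.000 - (2)·-1.000) / (6) = -0.167
  x3 = (12 - (-2.8)·-1.000 - (-0.3)·-3.000) / (4.1) = 2.024
Iteration 2:
  x1 = (12 - (-1)·-0.167 - (1.5)·2.024) / (5.5) = 1.599
  x2 = (-2 - (-1)·1.909 - (2)·2.024) / (6) = -0.690
  x3 = (12 - (-2.8)·1.909 - (-0.3)·-0.167) / (4.1) = 4.218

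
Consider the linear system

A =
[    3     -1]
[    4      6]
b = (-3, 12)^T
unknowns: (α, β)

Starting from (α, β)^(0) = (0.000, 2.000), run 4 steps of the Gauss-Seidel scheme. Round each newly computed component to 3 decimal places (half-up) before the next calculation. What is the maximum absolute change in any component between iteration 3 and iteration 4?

Iteration 1:
  α = (-3 - (-1)·2.000) / (3) = -0.333
  β = (12 - (4)·-0.333) / (6) = 2.222
Iteration 2:
  α = (-3 - (-1)·2.222) / (3) = -0.259
  β = (12 - (4)·-0.259) / (6) = 2.173
Iteration 3:
  α = (-3 - (-1)·2.173) / (3) = -0.276
  β = (12 - (4)·-0.276) / (6) = 2.184
Iteration 4:
  α = (-3 - (-1)·2.184) / (3) = -0.272
  β = (12 - (4)·-0.272) / (6) = 2.181
Change: (0.004, -0.003) → max |·| = 0.004

0.004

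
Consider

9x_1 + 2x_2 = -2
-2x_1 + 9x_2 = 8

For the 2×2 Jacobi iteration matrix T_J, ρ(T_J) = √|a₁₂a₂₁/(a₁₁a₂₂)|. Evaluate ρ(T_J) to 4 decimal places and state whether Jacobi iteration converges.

a₁₂a₂₁/(a₁₁a₂₂) = (2)·(-2) / ((9)·(9)) = -0.049383
ρ = √|-0.049383| = √0.049383 = 0.2222
ρ < 1, so Jacobi converges

0.2222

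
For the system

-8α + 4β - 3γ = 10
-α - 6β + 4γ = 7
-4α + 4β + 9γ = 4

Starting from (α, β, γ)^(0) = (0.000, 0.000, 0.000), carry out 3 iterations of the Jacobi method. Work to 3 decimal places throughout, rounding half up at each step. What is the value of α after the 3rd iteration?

Iteration 1:
  α = (10 - (4)·0.000 - (-3)·0.000) / (-8) = -1.250
  β = (7 - (-1)·0.000 - (4)·0.000) / (-6) = -1.167
  γ = (4 - (-4)·0.000 - (4)·0.000) / (9) = 0.444
Iteration 2:
  α = (10 - (4)·-1.167 - (-3)·0.444) / (-8) = -2.000
  β = (7 - (-1)·-1.250 - (4)·0.444) / (-6) = -0.662
  γ = (4 - (-4)·-1.250 - (4)·-1.167) / (9) = 0.408
Iteration 3:
  α = (10 - (4)·-0.662 - (-3)·0.408) / (-8) = -1.734
  β = (7 - (-1)·-2.000 - (4)·0.408) / (-6) = -0.561
  γ = (4 - (-4)·-2.000 - (4)·-0.662) / (9) = -0.150

-1.734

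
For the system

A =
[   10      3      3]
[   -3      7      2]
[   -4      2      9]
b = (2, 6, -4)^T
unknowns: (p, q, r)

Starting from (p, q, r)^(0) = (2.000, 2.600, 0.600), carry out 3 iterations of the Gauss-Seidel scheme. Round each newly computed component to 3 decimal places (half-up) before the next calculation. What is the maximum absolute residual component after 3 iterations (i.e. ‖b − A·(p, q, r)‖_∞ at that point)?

1.028

Iteration 1:
  p = (2 - (3)·2.600 - (3)·0.600) / (10) = -0.760
  q = (6 - (-3)·-0.760 - (2)·0.600) / (7) = 0.360
  r = (-4 - (-4)·-0.760 - (2)·0.360) / (9) = -0.862
Iteration 2:
  p = (2 - (3)·0.360 - (3)·-0.862) / (10) = 0.351
  q = (6 - (-3)·0.351 - (2)·-0.862) / (7) = 1.254
  r = (-4 - (-4)·0.351 - (2)·1.254) / (9) = -0.567
Iteration 3:
  p = (2 - (3)·1.254 - (3)·-0.567) / (10) = -0.006
  q = (6 - (-3)·-0.006 - (2)·-0.567) / (7) = 1.017
  r = (-4 - (-4)·-0.006 - (2)·1.017) / (9) = -0.673
Residual b − A·x = (1.028, 0.209, -0.001); ∞-norm = 1.028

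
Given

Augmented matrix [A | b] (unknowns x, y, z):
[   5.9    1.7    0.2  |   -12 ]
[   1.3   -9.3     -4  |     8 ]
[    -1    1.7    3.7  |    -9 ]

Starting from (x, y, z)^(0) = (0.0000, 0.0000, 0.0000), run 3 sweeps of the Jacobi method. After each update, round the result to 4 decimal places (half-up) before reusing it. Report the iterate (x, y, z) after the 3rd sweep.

Iteration 1:
  x = (-12 - (1.7)·0.0000 - (0.2)·0.0000) / (5.9) = -2.0339
  y = (8 - (1.3)·0.0000 - (-4)·0.0000) / (-9.3) = -0.8602
  z = (-9 - (-1)·0.0000 - (1.7)·0.0000) / (3.7) = -2.4324
Iteration 2:
  x = (-12 - (1.7)·-0.8602 - (0.2)·-2.4324) / (5.9) = -1.7036
  y = (8 - (1.3)·-2.0339 - (-4)·-2.4324) / (-9.3) = -0.0983
  z = (-9 - (-1)·-2.0339 - (1.7)·-0.8602) / (3.7) = -2.5869
Iteration 3:
  x = (-12 - (1.7)·-0.0983 - (0.2)·-2.5869) / (5.9) = -1.9179
  y = (8 - (1.3)·-1.7036 - (-4)·-2.5869) / (-9.3) = 0.0143
  z = (-9 - (-1)·-1.7036 - (1.7)·-0.0983) / (3.7) = -2.8477

(-1.9179, 0.0143, -2.8477)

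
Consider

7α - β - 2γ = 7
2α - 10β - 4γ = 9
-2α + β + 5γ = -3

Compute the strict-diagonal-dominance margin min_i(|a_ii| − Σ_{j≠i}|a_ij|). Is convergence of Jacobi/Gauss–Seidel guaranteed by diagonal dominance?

2

row 1: |7| − (1+2) = 4
row 2: |-10| − (2+4) = 4
row 3: |5| − (2+1) = 2
minimum over rows = 2 → strictly diagonally dominant (convergence guaranteed)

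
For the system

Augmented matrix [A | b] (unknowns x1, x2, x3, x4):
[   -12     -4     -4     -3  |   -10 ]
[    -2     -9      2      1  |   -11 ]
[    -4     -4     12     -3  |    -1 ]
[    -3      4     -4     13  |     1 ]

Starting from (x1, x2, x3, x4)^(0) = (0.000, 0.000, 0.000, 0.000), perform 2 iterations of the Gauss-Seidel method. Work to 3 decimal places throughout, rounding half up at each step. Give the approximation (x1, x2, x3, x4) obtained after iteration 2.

(0.279, 1.293, 0.470, -0.112)

Iteration 1:
  x1 = (-10 - (-4)·0.000 - (-4)·0.000 - (-3)·0.000) / (-12) = 0.833
  x2 = (-11 - (-2)·0.833 - (2)·0.000 - (1)·0.000) / (-9) = 1.037
  x3 = (-1 - (-4)·0.833 - (-4)·1.037 - (-3)·0.000) / (12) = 0.540
  x4 = (1 - (-3)·0.833 - (4)·1.037 - (-4)·0.540) / (13) = 0.116
Iteration 2:
  x1 = (-10 - (-4)·1.037 - (-4)·0.540 - (-3)·0.116) / (-12) = 0.279
  x2 = (-11 - (-2)·0.279 - (2)·0.540 - (1)·0.116) / (-9) = 1.293
  x3 = (-1 - (-4)·0.279 - (-4)·1.293 - (-3)·0.116) / (12) = 0.470
  x4 = (1 - (-3)·0.279 - (4)·1.293 - (-4)·0.470) / (13) = -0.112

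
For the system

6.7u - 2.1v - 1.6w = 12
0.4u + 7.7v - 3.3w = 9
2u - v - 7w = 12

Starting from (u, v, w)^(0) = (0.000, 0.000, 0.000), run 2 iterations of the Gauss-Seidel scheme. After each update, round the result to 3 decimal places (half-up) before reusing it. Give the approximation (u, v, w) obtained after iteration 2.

Iteration 1:
  u = (12 - (-2.1)·0.000 - (-1.6)·0.000) / (6.7) = 1.791
  v = (9 - (0.4)·1.791 - (-3.3)·0.000) / (7.7) = 1.076
  w = (12 - (2)·1.791 - (-1)·1.076) / (-7) = -1.356
Iteration 2:
  u = (12 - (-2.1)·1.076 - (-1.6)·-1.356) / (6.7) = 1.804
  v = (9 - (0.4)·1.804 - (-3.3)·-1.356) / (7.7) = 0.494
  w = (12 - (2)·1.804 - (-1)·0.494) / (-7) = -1.269

(1.804, 0.494, -1.269)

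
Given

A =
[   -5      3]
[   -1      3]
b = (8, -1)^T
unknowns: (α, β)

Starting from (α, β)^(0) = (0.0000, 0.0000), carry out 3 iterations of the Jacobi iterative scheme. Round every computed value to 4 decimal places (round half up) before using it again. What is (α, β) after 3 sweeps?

Iteration 1:
  α = (8 - (3)·0.0000) / (-5) = -1.6000
  β = (-1 - (-1)·0.0000) / (3) = -0.3333
Iteration 2:
  α = (8 - (3)·-0.3333) / (-5) = -1.8000
  β = (-1 - (-1)·-1.6000) / (3) = -0.8667
Iteration 3:
  α = (8 - (3)·-0.8667) / (-5) = -2.1200
  β = (-1 - (-1)·-1.8000) / (3) = -0.9333

(-2.1200, -0.9333)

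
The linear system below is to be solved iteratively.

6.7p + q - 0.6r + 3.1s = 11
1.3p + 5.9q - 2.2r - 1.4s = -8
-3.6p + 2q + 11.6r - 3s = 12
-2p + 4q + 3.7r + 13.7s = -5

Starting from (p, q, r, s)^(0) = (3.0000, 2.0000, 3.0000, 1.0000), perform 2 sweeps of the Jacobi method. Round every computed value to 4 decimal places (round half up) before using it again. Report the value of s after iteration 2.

-0.5117

Iteration 1:
  p = (11 - (1)·2.0000 - (-0.6)·3.0000 - (3.1)·1.0000) / (6.7) = 1.1493
  q = (-8 - (1.3)·3.0000 - (-2.2)·3.0000 - (-1.4)·1.0000) / (5.9) = -0.6610
  r = (12 - (-3.6)·3.0000 - (2)·2.0000 - (-3)·1.0000) / (11.6) = 1.8793
  s = (-5 - (-2)·3.0000 - (4)·2.0000 - (3.7)·3.0000) / (13.7) = -1.3212
Iteration 2:
  p = (11 - (1)·-0.6610 - (-0.6)·1.8793 - (3.1)·-1.3212) / (6.7) = 2.5200
  q = (-8 - (1.3)·1.1493 - (-2.2)·1.8793 - (-1.4)·-1.3212) / (5.9) = -1.2219
  r = (12 - (-3.6)·1.1493 - (2)·-0.6610 - (-3)·-1.3212) / (11.6) = 1.1634
  s = (-5 - (-2)·1.1493 - (4)·-0.6610 - (3.7)·1.8793) / (13.7) = -0.5117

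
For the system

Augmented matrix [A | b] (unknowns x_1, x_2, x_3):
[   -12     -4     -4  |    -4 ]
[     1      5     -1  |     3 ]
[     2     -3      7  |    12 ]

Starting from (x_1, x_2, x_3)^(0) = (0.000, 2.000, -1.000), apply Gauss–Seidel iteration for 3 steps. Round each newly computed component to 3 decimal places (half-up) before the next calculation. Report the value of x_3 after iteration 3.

Iteration 1:
  x_1 = (-4 - (-4)·2.000 - (-4)·-1.000) / (-12) = 0.000
  x_2 = (3 - (1)·0.000 - (-1)·-1.000) / (5) = 0.400
  x_3 = (12 - (2)·0.000 - (-3)·0.400) / (7) = 1.886
Iteration 2:
  x_1 = (-4 - (-4)·0.400 - (-4)·1.886) / (-12) = -0.429
  x_2 = (3 - (1)·-0.429 - (-1)·1.886) / (5) = 1.063
  x_3 = (12 - (2)·-0.429 - (-3)·1.063) / (7) = 2.292
Iteration 3:
  x_1 = (-4 - (-4)·1.063 - (-4)·2.292) / (-12) = -0.785
  x_2 = (3 - (1)·-0.785 - (-1)·2.292) / (5) = 1.215
  x_3 = (12 - (2)·-0.785 - (-3)·1.215) / (7) = 2.459

2.459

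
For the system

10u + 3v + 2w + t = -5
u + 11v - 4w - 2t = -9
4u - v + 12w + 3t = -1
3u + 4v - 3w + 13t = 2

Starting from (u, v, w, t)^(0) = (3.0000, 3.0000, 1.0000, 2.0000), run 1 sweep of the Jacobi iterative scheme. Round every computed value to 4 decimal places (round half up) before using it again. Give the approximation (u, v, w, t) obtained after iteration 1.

Iteration 1:
  u = (-5 - (3)·3.0000 - (2)·1.0000 - (1)·2.0000) / (10) = -1.8000
  v = (-9 - (1)·3.0000 - (-4)·1.0000 - (-2)·2.0000) / (11) = -0.3636
  w = (-1 - (4)·3.0000 - (-1)·3.0000 - (3)·2.0000) / (12) = -1.3333
  t = (2 - (3)·3.0000 - (4)·3.0000 - (-3)·1.0000) / (13) = -1.2308

(-1.8000, -0.3636, -1.3333, -1.2308)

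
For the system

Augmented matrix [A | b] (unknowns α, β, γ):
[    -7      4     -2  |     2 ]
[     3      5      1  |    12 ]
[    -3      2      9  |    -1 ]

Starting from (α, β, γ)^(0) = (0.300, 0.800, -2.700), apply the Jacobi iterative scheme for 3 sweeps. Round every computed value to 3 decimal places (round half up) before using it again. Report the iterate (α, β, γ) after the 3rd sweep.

Iteration 1:
  α = (2 - (4)·0.800 - (-2)·-2.700) / (-7) = 0.943
  β = (12 - (3)·0.300 - (1)·-2.700) / (5) = 2.760
  γ = (-1 - (-3)·0.300 - (2)·0.800) / (9) = -0.189
Iteration 2:
  α = (2 - (4)·2.760 - (-2)·-0.189) / (-7) = 1.345
  β = (12 - (3)·0.943 - (1)·-0.189) / (5) = 1.872
  γ = (-1 - (-3)·0.943 - (2)·2.760) / (9) = -0.410
Iteration 3:
  α = (2 - (4)·1.872 - (-2)·-0.410) / (-7) = 0.901
  β = (12 - (3)·1.345 - (1)·-0.410) / (5) = 1.675
  γ = (-1 - (-3)·1.345 - (2)·1.872) / (9) = -0.079

(0.901, 1.675, -0.079)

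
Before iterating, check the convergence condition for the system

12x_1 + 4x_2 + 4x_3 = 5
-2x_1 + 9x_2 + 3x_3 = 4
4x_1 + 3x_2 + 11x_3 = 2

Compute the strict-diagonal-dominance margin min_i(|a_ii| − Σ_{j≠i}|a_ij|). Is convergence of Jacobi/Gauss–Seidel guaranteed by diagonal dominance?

4

row 1: |12| − (4+4) = 4
row 2: |9| − (2+3) = 4
row 3: |11| − (4+3) = 4
minimum over rows = 4 → strictly diagonally dominant (convergence guaranteed)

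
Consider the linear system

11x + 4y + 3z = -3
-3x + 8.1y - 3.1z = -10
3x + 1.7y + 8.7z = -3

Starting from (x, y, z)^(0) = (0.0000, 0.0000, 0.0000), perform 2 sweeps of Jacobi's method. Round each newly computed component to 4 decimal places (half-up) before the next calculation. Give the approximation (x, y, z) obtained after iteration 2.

Iteration 1:
  x = (-3 - (4)·0.0000 - (3)·0.0000) / (11) = -0.2727
  y = (-10 - (-3)·0.0000 - (-3.1)·0.0000) / (8.1) = -1.2346
  z = (-3 - (3)·0.0000 - (1.7)·0.0000) / (8.7) = -0.3448
Iteration 2:
  x = (-3 - (4)·-1.2346 - (3)·-0.3448) / (11) = 0.2703
  y = (-10 - (-3)·-0.2727 - (-3.1)·-0.3448) / (8.1) = -1.4675
  z = (-3 - (3)·-0.2727 - (1.7)·-1.2346) / (8.7) = -0.0095

(0.2703, -1.4675, -0.0095)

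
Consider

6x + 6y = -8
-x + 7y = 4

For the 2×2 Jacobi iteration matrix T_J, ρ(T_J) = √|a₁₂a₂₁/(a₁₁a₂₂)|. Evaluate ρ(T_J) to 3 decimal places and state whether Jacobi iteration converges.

0.378

a₁₂a₂₁/(a₁₁a₂₂) = (6)·(-1) / ((6)·(7)) = -0.142857
ρ = √|-0.142857| = √0.142857 = 0.378
ρ < 1, so Jacobi converges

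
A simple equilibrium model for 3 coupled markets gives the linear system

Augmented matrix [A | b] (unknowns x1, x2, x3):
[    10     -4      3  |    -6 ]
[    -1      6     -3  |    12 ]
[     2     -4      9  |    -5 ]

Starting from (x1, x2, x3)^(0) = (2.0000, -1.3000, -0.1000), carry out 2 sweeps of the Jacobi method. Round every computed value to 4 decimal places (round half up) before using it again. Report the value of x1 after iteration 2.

Iteration 1:
  x1 = (-6 - (-4)·-1.3000 - (3)·-0.1000) / (10) = -1.0900
  x2 = (12 - (-1)·2.0000 - (-3)·-0.1000) / (6) = 2.2833
  x3 = (-5 - (2)·2.0000 - (-4)·-1.3000) / (9) = -1.5778
Iteration 2:
  x1 = (-6 - (-4)·2.2833 - (3)·-1.5778) / (10) = 0.7867
  x2 = (12 - (-1)·-1.0900 - (-3)·-1.5778) / (6) = 1.0294
  x3 = (-5 - (2)·-1.0900 - (-4)·2.2833) / (9) = 0.7015

0.7867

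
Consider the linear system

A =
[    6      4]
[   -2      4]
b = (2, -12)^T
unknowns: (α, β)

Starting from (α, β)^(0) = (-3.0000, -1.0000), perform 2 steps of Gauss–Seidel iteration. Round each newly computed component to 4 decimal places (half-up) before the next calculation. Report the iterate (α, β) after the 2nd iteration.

(2.0000, -2.0000)

Iteration 1:
  α = (2 - (4)·-1.0000) / (6) = 1.0000
  β = (-12 - (-2)·1.0000) / (4) = -2.5000
Iteration 2:
  α = (2 - (4)·-2.5000) / (6) = 2.0000
  β = (-12 - (-2)·2.0000) / (4) = -2.0000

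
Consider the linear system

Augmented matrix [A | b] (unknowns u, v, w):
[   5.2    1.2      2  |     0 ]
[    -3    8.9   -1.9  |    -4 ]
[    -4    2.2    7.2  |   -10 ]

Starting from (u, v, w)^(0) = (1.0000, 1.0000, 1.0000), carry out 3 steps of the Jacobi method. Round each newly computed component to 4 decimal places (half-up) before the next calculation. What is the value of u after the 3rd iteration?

0.8853

Iteration 1:
  u = (0 - (1.2)·1.0000 - (2)·1.0000) / (5.2) = -0.6154
  v = (-4 - (-3)·1.0000 - (-1.9)·1.0000) / (8.9) = 0.1011
  w = (-10 - (-4)·1.0000 - (2.2)·1.0000) / (7.2) = -1.1389
Iteration 2:
  u = (0 - (1.2)·0.1011 - (2)·-1.1389) / (5.2) = 0.4147
  v = (-4 - (-3)·-0.6154 - (-1.9)·-1.1389) / (8.9) = -0.9000
  w = (-10 - (-4)·-0.6154 - (2.2)·0.1011) / (7.2) = -1.7617
Iteration 3:
  u = (0 - (1.2)·-0.9000 - (2)·-1.7617) / (5.2) = 0.8853
  v = (-4 - (-3)·0.4147 - (-1.9)·-1.7617) / (8.9) = -0.6857
  w = (-10 - (-4)·0.4147 - (2.2)·-0.9000) / (7.2) = -0.8835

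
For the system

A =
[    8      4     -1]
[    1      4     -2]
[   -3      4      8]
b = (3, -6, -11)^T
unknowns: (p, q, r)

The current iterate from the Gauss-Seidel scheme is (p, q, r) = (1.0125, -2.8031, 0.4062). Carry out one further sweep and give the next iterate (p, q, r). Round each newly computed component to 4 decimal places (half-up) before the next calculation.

One sweep:
  p = (3 - (4)·-2.8031 - (-1)·0.4062) / (8) = 1.8273
  q = (-6 - (1)·1.8273 - (-2)·0.4062) / (4) = -1.7537
  r = (-11 - (-3)·1.8273 - (4)·-1.7537) / (8) = 0.1871

(1.8273, -1.7537, 0.1871)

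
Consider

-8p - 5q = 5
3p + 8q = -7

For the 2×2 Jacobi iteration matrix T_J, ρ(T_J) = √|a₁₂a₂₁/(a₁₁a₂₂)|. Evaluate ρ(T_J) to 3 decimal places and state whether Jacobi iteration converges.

a₁₂a₂₁/(a₁₁a₂₂) = (-5)·(3) / ((-8)·(8)) = 0.234375
ρ = √|0.234375| = √0.234375 = 0.484
ρ < 1, so Jacobi converges

0.484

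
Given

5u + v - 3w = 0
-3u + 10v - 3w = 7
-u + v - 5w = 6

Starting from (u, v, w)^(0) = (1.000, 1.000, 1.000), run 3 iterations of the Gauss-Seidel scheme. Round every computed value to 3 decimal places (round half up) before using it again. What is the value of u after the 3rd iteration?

Iteration 1:
  u = (0 - (1)·1.000 - (-3)·1.000) / (5) = 0.400
  v = (7 - (-3)·0.400 - (-3)·1.000) / (10) = 1.120
  w = (6 - (-1)·0.400 - (1)·1.120) / (-5) = -1.056
Iteration 2:
  u = (0 - (1)·1.120 - (-3)·-1.056) / (5) = -0.858
  v = (7 - (-3)·-0.858 - (-3)·-1.056) / (10) = 0.126
  w = (6 - (-1)·-0.858 - (1)·0.126) / (-5) = -1.003
Iteration 3:
  u = (0 - (1)·0.126 - (-3)·-1.003) / (5) = -0.627
  v = (7 - (-3)·-0.627 - (-3)·-1.003) / (10) = 0.211
  w = (6 - (-1)·-0.627 - (1)·0.211) / (-5) = -1.032

-0.627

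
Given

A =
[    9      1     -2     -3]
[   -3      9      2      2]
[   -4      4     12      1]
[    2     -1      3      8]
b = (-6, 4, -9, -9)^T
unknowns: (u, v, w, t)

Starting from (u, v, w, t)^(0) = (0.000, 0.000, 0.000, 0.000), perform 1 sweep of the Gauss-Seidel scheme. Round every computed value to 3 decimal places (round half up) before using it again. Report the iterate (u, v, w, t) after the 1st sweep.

(-0.667, 0.222, -1.046, -0.538)

Iteration 1:
  u = (-6 - (1)·0.000 - (-2)·0.000 - (-3)·0.000) / (9) = -0.667
  v = (4 - (-3)·-0.667 - (2)·0.000 - (2)·0.000) / (9) = 0.222
  w = (-9 - (-4)·-0.667 - (4)·0.222 - (1)·0.000) / (12) = -1.046
  t = (-9 - (2)·-0.667 - (-1)·0.222 - (3)·-1.046) / (8) = -0.538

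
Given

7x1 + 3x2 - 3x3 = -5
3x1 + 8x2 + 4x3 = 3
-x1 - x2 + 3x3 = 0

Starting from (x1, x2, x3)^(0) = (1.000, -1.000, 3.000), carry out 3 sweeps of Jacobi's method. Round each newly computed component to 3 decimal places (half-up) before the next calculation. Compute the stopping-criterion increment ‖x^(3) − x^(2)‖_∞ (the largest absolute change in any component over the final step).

0.715

Iteration 1:
  x1 = (-5 - (3)·-1.000 - (-3)·3.000) / (7) = 1.000
  x2 = (3 - (3)·1.000 - (4)·3.000) / (8) = -1.500
  x3 = (0 - (-1)·1.000 - (-1)·-1.000) / (3) = 0.000
Iteration 2:
  x1 = (-5 - (3)·-1.500 - (-3)·0.000) / (7) = -0.071
  x2 = (3 - (3)·1.000 - (4)·0.000) / (8) = 0.000
  x3 = (0 - (-1)·1.000 - (-1)·-1.500) / (3) = -0.167
Iteration 3:
  x1 = (-5 - (3)·0.000 - (-3)·-0.167) / (7) = -0.786
  x2 = (3 - (3)·-0.071 - (4)·-0.167) / (8) = 0.485
  x3 = (0 - (-1)·-0.071 - (-1)·0.000) / (3) = -0.024
Change: (-0.715, 0.485, 0.143) → max |·| = 0.715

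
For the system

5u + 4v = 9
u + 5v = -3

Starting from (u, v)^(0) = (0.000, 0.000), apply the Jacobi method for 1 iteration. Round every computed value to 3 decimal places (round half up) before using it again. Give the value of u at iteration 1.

1.800

Iteration 1:
  u = (9 - (4)·0.000) / (5) = 1.800
  v = (-3 - (1)·0.000) / (5) = -0.600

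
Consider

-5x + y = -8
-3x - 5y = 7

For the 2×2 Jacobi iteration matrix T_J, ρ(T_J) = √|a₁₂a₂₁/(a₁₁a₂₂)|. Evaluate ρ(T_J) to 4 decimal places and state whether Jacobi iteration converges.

a₁₂a₂₁/(a₁₁a₂₂) = (1)·(-3) / ((-5)·(-5)) = -0.120000
ρ = √|-0.120000| = √0.120000 = 0.3464
ρ < 1, so Jacobi converges

0.3464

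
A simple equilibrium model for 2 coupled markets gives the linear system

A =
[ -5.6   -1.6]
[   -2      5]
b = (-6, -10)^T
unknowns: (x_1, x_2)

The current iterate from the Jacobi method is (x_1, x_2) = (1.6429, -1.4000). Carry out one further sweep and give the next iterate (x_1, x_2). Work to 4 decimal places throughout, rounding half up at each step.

(1.4714, -1.3428)

One sweep:
  x_1 = (-6 - (-1.6)·-1.4000) / (-5.6) = 1.4714
  x_2 = (-10 - (-2)·1.6429) / (5) = -1.3428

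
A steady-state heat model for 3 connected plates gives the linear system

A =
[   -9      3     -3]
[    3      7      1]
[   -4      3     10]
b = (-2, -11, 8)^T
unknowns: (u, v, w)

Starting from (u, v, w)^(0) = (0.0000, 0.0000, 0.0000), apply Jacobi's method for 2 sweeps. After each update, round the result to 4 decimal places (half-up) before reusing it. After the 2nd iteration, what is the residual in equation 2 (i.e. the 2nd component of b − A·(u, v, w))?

1.8106

Iteration 1:
  u = (-2 - (3)·0.0000 - (-3)·0.0000) / (-9) = 0.2222
  v = (-11 - (3)·0.0000 - (1)·0.0000) / (7) = -1.5714
  w = (8 - (-4)·0.0000 - (3)·0.0000) / (10) = 0.8000
Iteration 2:
  u = (-2 - (3)·-1.5714 - (-3)·0.8000) / (-9) = -0.5682
  v = (-11 - (3)·0.2222 - (1)·0.8000) / (7) = -1.7809
  w = (8 - (-4)·0.2222 - (3)·-1.5714) / (10) = 1.3603
Residual b − A·x = (2.3098, 1.8106, -2.5331)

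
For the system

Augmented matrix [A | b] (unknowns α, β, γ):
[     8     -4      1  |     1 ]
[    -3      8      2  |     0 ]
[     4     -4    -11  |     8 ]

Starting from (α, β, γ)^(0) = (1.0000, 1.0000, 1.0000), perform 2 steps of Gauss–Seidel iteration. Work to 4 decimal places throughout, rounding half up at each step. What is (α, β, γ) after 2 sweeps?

(0.1591, 0.1903, -0.7386)

Iteration 1:
  α = (1 - (-4)·1.0000 - (1)·1.0000) / (8) = 0.5000
  β = (0 - (-3)·0.5000 - (2)·1.0000) / (8) = -0.0625
  γ = (8 - (4)·0.5000 - (-4)·-0.0625) / (-11) = -0.5227
Iteration 2:
  α = (1 - (-4)·-0.0625 - (1)·-0.5227) / (8) = 0.1591
  β = (0 - (-3)·0.1591 - (2)·-0.5227) / (8) = 0.1903
  γ = (8 - (4)·0.1591 - (-4)·0.1903) / (-11) = -0.7386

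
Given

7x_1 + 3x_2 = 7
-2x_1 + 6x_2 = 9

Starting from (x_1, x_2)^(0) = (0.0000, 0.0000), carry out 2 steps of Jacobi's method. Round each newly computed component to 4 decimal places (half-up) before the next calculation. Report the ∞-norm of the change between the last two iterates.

Iteration 1:
  x_1 = (7 - (3)·0.0000) / (7) = 1.0000
  x_2 = (9 - (-2)·0.0000) / (6) = 1.5000
Iteration 2:
  x_1 = (7 - (3)·1.5000) / (7) = 0.3571
  x_2 = (9 - (-2)·1.0000) / (6) = 1.8333
Change: (-0.6429, 0.3333) → max |·| = 0.6429

0.6429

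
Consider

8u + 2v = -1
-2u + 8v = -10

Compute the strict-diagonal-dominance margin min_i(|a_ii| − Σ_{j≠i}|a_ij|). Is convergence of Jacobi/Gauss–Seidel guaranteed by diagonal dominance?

6

row 1: |8| − (2) = 6
row 2: |8| − (2) = 6
minimum over rows = 6 → strictly diagonally dominant (convergence guaranteed)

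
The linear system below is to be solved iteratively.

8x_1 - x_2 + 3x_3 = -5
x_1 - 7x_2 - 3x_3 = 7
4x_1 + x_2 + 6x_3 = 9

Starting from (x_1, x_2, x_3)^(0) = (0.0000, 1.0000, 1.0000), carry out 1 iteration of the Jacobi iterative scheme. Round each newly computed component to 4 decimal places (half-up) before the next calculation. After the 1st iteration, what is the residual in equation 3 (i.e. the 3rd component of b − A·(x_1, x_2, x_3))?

5.9288

Iteration 1:
  x_1 = (-5 - (-1)·1.0000 - (3)·1.0000) / (8) = -0.8750
  x_2 = (7 - (1)·0.0000 - (-3)·1.0000) / (-7) = -1.4286
  x_3 = (9 - (4)·0.0000 - (1)·1.0000) / (6) = 1.3333
Residual b − A·x = (-3.4285, 1.8747, 5.9288)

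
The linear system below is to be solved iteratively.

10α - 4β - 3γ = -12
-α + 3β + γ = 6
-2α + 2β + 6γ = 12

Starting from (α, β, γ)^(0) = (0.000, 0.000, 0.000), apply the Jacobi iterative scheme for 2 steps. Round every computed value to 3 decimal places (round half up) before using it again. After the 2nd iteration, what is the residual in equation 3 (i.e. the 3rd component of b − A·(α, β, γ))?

4.936

Iteration 1:
  α = (-12 - (-4)·0.000 - (-3)·0.000) / (10) = -1.200
  β = (6 - (-1)·0.000 - (1)·0.000) / (3) = 2.000
  γ = (12 - (-2)·0.000 - (2)·0.000) / (6) = 2.000
Iteration 2:
  α = (-12 - (-4)·2.000 - (-3)·2.000) / (10) = 0.200
  β = (6 - (-1)·-1.200 - (1)·2.000) / (3) = 0.933
  γ = (12 - (-2)·-1.200 - (2)·2.000) / (6) = 0.933
Residual b − A·x = (-7.469, 2.468, 4.936)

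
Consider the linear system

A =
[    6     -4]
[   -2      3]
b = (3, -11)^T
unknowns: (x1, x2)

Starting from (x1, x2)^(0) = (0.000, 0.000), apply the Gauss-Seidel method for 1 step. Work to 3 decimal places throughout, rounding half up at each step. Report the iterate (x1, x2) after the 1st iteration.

Iteration 1:
  x1 = (3 - (-4)·0.000) / (6) = 0.500
  x2 = (-11 - (-2)·0.500) / (3) = -3.333

(0.500, -3.333)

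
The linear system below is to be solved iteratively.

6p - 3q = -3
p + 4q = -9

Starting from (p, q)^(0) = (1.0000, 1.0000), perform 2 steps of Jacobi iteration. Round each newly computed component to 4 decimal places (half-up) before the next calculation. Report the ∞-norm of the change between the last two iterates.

1.7500

Iteration 1:
  p = (-3 - (-3)·1.0000) / (6) = 0.0000
  q = (-9 - (1)·1.0000) / (4) = -2.5000
Iteration 2:
  p = (-3 - (-3)·-2.5000) / (6) = -1.7500
  q = (-9 - (1)·0.0000) / (4) = -2.2500
Change: (-1.7500, 0.2500) → max |·| = 1.7500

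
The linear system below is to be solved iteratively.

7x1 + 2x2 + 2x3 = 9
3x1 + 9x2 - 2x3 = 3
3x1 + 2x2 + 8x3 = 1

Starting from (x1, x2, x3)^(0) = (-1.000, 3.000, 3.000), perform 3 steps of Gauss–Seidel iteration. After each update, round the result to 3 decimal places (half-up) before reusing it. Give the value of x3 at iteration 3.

-0.339

Iteration 1:
  x1 = (9 - (2)·3.000 - (2)·3.000) / (7) = -0.429
  x2 = (3 - (3)·-0.429 - (-2)·3.000) / (9) = 1.143
  x3 = (1 - (3)·-0.429 - (2)·1.143) / (8) = 0.000
Iteration 2:
  x1 = (9 - (2)·1.143 - (2)·0.000) / (7) = 0.959
  x2 = (3 - (3)·0.959 - (-2)·0.000) / (9) = 0.014
  x3 = (1 - (3)·0.959 - (2)·0.014) / (8) = -0.238
Iteration 3:
  x1 = (9 - (2)·0.014 - (2)·-0.238) / (7) = 1.350
  x2 = (3 - (3)·1.350 - (-2)·-0.238) / (9) = -0.170
  x3 = (1 - (3)·1.350 - (2)·-0.170) / (8) = -0.339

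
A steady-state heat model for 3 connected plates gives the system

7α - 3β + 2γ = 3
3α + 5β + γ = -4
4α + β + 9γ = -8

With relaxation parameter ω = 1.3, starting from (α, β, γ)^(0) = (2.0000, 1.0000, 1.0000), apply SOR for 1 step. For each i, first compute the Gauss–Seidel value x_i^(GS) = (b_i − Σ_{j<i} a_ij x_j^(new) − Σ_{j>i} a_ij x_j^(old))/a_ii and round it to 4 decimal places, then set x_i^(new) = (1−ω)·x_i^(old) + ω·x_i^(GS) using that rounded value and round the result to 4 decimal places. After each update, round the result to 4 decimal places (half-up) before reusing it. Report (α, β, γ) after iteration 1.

(0.1428, -1.7114, -1.2909)

Iteration 1:
  α: GS value = (3 - (-3)·1.0000 - (2)·1.0000) / (7) = 0.5714;  α ← (1−ω)·2.0000 + ω·0.5714 = 0.1428
  β: GS value = (-4 - (3)·0.1428 - (1)·1.0000) / (5) = -1.0857;  β ← (1−ω)·1.0000 + ω·-1.0857 = -1.7114
  γ: GS value = (-8 - (4)·0.1428 - (1)·-1.7114) / (9) = -0.7622;  γ ← (1−ω)·1.0000 + ω·-0.7622 = -1.2909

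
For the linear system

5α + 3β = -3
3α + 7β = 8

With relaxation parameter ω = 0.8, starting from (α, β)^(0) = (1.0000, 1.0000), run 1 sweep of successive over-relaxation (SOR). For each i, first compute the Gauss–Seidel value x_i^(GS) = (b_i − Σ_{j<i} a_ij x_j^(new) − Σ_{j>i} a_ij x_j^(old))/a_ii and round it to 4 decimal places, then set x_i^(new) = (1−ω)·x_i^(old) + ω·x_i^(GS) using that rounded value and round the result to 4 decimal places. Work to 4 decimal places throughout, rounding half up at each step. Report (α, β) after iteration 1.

(-0.7600, 1.3749)

Iteration 1:
  α: GS value = (-3 - (3)·1.0000) / (5) = -1.2000;  α ← (1−ω)·1.0000 + ω·-1.2000 = -0.7600
  β: GS value = (8 - (3)·-0.7600) / (7) = 1.4686;  β ← (1−ω)·1.0000 + ω·1.4686 = 1.3749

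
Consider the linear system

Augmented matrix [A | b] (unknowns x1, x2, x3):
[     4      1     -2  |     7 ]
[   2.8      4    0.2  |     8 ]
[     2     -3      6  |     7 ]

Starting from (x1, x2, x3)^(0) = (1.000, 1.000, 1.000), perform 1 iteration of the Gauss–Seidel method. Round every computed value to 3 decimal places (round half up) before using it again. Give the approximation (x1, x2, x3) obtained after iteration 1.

Iteration 1:
  x1 = (7 - (1)·1.000 - (-2)·1.000) / (4) = 2.000
  x2 = (8 - (2.8)·2.000 - (0.2)·1.000) / (4) = 0.550
  x3 = (7 - (2)·2.000 - (-3)·0.550) / (6) = 0.775

(2.000, 0.550, 0.775)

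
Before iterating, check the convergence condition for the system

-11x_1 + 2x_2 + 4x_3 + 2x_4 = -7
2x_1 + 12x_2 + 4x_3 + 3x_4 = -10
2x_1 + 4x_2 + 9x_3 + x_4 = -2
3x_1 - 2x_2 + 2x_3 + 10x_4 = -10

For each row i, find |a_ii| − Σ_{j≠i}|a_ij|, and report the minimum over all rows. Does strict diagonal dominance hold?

2

row 1: |-11| − (2+4+2) = 3
row 2: |12| − (2+4+3) = 3
row 3: |9| − (2+4+1) = 2
row 4: |10| − (3+2+2) = 3
minimum over rows = 2 → strictly diagonally dominant (convergence guaranteed)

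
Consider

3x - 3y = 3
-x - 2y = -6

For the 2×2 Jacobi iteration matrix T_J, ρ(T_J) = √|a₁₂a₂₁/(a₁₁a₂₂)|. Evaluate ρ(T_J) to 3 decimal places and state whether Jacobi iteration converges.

a₁₂a₂₁/(a₁₁a₂₂) = (-3)·(-1) / ((3)·(-2)) = -0.500000
ρ = √|-0.500000| = √0.500000 = 0.707
ρ < 1, so Jacobi converges

0.707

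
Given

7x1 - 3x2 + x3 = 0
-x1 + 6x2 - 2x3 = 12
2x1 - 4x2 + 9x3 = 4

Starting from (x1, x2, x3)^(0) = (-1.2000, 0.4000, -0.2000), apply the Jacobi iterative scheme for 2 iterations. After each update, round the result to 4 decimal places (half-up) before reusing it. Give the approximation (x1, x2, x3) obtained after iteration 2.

Iteration 1:
  x1 = (0 - (-3)·0.4000 - (1)·-0.2000) / (7) = 0.2000
  x2 = (12 - (-1)·-1.2000 - (-2)·-0.2000) / (6) = 1.7333
  x3 = (4 - (2)·-1.2000 - (-4)·0.4000) / (9) = 0.8889
Iteration 2:
  x1 = (0 - (-3)·1.7333 - (1)·0.8889) / (7) = 0.6159
  x2 = (12 - (-1)·0.2000 - (-2)·0.8889) / (6) = 2.3296
  x3 = (4 - (2)·0.2000 - (-4)·1.7333) / (9) = 1.1704

(0.6159, 2.3296, 1.1704)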